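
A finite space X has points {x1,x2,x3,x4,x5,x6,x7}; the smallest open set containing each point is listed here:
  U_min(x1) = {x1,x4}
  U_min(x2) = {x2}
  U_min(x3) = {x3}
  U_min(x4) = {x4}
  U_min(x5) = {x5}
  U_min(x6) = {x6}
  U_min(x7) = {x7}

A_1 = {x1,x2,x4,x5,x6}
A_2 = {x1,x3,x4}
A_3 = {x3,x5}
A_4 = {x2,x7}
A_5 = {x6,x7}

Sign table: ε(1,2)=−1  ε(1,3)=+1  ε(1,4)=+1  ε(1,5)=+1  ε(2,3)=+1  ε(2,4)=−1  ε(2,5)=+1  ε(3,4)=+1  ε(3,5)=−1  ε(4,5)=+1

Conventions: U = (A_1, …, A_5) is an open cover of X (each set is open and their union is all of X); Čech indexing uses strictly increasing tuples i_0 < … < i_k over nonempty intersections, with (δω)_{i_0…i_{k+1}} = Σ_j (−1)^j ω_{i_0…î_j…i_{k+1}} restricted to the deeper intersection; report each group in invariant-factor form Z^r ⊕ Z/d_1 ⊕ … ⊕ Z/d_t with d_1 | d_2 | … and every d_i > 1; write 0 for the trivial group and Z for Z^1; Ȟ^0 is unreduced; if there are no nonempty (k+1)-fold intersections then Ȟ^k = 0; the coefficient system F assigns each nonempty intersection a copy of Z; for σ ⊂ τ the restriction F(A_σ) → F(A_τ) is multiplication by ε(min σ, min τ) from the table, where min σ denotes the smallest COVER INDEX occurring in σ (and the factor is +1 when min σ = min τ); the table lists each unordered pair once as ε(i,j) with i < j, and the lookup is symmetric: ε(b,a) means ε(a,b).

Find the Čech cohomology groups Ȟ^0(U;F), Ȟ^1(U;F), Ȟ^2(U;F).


Ȟ^0 = 0, Ȟ^1 = Z ⊕ Z/2, Ȟ^2 = 0

nerve of the cover:
  A12={x1,x4} A13={x5} A14={x2} A15={x6} A23={x3} A45={x7}
C dims 5,6; δ0: rk 5, SNF 1^4·2
Ȟ^0 = (5 − 5) − 0 = 0, so Ȟ^0 ≅ 0
Ȟ^1 = (6 − 0) − 5 = 1 plus torsion [2], so Ȟ^1 ≅ Z ⊕ Z/2
Ȟ^2 = (0 − 0) − 0 = 0, so Ȟ^2 ≅ 0


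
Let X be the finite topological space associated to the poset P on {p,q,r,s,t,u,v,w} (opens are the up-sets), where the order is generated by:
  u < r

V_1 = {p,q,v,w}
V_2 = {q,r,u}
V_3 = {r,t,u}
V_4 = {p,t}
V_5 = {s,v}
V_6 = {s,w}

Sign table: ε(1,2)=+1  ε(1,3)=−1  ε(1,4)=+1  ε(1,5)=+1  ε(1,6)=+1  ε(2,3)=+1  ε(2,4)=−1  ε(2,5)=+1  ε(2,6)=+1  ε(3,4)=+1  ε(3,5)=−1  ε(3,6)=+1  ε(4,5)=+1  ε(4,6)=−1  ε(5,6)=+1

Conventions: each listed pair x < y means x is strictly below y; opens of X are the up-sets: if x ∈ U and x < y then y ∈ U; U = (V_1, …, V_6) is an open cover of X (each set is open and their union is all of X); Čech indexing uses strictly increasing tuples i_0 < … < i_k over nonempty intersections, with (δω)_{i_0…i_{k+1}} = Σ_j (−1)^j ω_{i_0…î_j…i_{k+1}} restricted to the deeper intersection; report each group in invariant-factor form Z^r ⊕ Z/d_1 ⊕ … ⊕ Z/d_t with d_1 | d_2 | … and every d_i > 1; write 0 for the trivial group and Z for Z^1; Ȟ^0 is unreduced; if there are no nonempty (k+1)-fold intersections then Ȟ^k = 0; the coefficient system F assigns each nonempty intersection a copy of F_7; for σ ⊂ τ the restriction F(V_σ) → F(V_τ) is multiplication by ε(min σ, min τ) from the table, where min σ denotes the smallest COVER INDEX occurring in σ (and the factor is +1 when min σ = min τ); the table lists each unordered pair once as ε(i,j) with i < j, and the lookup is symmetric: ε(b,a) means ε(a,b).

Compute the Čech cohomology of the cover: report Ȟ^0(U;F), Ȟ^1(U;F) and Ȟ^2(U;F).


nerve of the cover:
  V12={q} V14={p} V15={v} V16={w} V23={r,u} V34={t} V56={s}
C dims 6,7; δ0: rk_F7 5
Ȟ^0 = (6 − 5) − 0 = 1, so Ȟ^0 ≅ Z/7
Ȟ^1 = (7 − 0) − 5 = 2, so Ȟ^1 ≅ Z/7 ⊕ Z/7
Ȟ^2 = (0 − 0) − 0 = 0, so Ȟ^2 ≅ 0

Ȟ^0 = Z/7; Ȟ^1 = Z/7 ⊕ Z/7; Ȟ^2 = 0


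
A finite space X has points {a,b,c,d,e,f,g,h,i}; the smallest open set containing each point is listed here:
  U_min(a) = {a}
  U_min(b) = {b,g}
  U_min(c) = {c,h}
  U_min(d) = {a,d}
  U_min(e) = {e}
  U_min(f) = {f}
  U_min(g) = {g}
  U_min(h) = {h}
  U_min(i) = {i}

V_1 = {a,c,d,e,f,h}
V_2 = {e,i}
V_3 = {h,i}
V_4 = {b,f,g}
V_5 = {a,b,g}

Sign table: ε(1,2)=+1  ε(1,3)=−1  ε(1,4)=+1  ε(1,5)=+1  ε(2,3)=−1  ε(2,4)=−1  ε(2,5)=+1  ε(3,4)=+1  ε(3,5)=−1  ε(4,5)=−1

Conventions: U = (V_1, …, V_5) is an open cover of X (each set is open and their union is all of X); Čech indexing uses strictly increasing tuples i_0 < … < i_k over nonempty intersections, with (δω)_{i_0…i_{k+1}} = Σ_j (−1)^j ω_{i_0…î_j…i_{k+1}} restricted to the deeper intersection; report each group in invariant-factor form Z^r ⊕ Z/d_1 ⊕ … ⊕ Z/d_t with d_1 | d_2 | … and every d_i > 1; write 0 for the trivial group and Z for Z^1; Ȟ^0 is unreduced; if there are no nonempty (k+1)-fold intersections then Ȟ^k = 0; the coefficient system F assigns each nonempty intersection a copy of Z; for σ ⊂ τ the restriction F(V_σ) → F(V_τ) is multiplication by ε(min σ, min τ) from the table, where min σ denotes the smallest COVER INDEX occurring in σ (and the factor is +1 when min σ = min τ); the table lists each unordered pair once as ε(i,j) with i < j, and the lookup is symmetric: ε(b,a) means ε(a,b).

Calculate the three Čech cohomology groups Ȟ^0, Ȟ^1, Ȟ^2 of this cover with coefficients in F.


nonempty intersections:
  V12={e} V13={h} V14={f} V15={a} V23={i} V45={b,g}
C dims 5,6; δ0: rk 5, SNF 1^4·2
Ȟ^0: (5−5)−0=0 ⇒ 0
Ȟ^1: (6−0)−5=1 plus torsion [2] ⇒ Z ⊕ Z/2
Ȟ^2: (0−0)−0=0 ⇒ 0

Ȟ^0 = 0, Ȟ^1 = Z ⊕ Z/2, Ȟ^2 = 0


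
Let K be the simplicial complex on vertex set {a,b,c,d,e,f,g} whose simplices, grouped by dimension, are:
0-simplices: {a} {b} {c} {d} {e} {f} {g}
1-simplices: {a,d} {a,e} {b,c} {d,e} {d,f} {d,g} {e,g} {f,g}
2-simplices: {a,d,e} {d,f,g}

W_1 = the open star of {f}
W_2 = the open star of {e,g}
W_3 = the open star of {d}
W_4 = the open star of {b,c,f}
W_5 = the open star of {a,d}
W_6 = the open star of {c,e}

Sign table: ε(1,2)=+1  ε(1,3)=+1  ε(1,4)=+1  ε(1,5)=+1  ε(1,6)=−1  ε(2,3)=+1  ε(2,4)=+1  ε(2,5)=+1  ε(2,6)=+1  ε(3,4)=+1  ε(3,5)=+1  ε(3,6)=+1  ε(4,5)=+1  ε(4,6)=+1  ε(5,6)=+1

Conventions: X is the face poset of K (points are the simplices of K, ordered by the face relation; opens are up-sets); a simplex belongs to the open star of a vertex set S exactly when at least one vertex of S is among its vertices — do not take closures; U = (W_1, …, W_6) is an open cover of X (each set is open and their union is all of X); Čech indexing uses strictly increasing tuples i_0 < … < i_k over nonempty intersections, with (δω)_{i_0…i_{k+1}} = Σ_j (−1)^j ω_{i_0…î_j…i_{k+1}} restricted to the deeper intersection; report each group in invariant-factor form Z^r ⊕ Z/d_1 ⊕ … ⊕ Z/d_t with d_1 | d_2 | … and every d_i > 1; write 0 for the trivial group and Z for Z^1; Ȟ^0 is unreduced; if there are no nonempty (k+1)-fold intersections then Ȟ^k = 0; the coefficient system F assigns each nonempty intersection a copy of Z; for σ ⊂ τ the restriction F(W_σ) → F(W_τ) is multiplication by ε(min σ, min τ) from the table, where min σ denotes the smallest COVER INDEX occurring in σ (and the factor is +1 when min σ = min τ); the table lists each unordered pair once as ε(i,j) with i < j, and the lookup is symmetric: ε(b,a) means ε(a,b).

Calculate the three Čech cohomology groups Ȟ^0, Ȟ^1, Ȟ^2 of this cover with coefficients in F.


Ȟ^0 = Z, Ȟ^1 = Z and Ȟ^2 = 0

intersection data:
  W1={{f},{d,f},{f,g},{d,f,g}} W2={{e},{g},{a,e},{d,e},{d,g},{e,g},{f,g},{a,d,e},{d,f,g}} W3={{d},{a,d},{d,e},{d,f},{d,g},{a,d,e},{d,f,g}} W4={{b},{c},{f},{b,c},{d,f},{f,g},{d,f,g}} W5={{a},{d},{a,d},{a,e},{d,e},{d,f},{d,g},{a,d,e},{d,f,g}} W6={{c},{e},{a,e},{b,c},{d,e},{e,g},{a,d,e}}
  W12={{f,g},{d,f,g}} W13={{d,f},{d,f,g}} W14={{f},{d,f},{f,g},{d,f,g}} W15={{d,f},{d,f,g}} W23={{d,e},{d,g},{a,d,e},{d,f,g}} W24={{f,g},{d,f,g}} W25={{a,e},{d,e},{d,g},{a,d,e},{d,f,g}} W26={{e},{a,e},{d,e},{e,g},{a,d,e}} W34={{d,f},{d,f,g}} W35={{d},{a,d},{d,e},{d,f},{d,g},{a,d,e},{d,f,g}} W36={{d,e},{a,d,e}} W45={{d,f},{d,f,g}} W46={{c},{b,c}} W56={{a,e},{d,e},{a,d,e}}
  W123={{d,f,g}} W124={{f,g},{d,f,g}} W125={{d,f,g}} W134={{d,f},{d,f,g}} W135={{d,f},{d,f,g}} W145={{d,f},{d,f,g}} W234={{d,f,g}} W235={{d,e},{d,g},{a,d,e},{d,f,g}} W236={{d,e},{a,d,e}} W245={{d,f,g}} W256={{a,e},{d,e},{a,d,e}} W345={{d,f},{d,f,g}} W356={{d,e},{a,d,e}}
  W1234={{d,f,g}} W1235={{d,f,g}} W1245={{d,f,g}} W1345={{d,f},{d,f,g}} W2345={{d,f,g}} W2356={{d,e},{a,d,e}}
  W12345={{d,f,g}}
C dims 6,14,13,6; δ0: rk 5, SNF 1^5; δ1: rk 8, SNF 1^8; δ2: rk 5, SNF 1^5
Ȟ^0 = (6 − 5) − 0 = 1, so Ȟ^0 ≅ Z
Ȟ^1 = (14 − 8) − 5 = 1, so Ȟ^1 ≅ Z
Ȟ^2 = (13 − 5) − 8 = 0, so Ȟ^2 ≅ 0


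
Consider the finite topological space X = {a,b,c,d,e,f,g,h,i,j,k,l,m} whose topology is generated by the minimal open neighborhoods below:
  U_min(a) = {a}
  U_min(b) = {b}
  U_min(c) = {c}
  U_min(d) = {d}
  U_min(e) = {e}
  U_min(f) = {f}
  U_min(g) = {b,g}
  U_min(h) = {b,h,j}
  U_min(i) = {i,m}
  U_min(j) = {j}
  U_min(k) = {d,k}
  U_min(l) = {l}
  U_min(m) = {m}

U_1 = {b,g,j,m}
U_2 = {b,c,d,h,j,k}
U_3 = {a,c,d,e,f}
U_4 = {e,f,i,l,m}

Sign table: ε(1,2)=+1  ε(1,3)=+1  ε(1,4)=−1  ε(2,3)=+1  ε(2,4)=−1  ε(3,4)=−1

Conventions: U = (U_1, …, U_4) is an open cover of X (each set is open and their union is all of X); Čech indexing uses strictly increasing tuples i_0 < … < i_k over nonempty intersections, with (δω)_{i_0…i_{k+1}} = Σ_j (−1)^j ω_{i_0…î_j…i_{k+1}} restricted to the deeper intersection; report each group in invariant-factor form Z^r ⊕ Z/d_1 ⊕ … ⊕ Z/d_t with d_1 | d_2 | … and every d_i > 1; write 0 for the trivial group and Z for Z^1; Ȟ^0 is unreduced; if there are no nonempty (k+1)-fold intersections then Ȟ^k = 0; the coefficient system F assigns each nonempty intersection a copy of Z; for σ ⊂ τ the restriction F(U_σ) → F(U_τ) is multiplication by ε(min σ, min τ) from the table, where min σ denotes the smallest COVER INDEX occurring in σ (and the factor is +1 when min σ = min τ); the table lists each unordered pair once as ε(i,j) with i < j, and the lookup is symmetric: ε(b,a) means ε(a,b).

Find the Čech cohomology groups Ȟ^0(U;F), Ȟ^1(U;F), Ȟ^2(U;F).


nerve simplices:
  U12={b,j} U14={m} U23={c,d} U34={e,f}
C dims 4,4; δ0: rk 3, SNF 1^3
degree 0: 4−3−0 = 1 → Ȟ^0 ≅ Z
degree 1: 4−0−3 = 1 → Ȟ^1 ≅ Z
degree 2: 0−0−0 = 0 → Ȟ^2 ≅ 0

Ȟ^0 = Z,  Ȟ^1 = Z,  Ȟ^2 = 0


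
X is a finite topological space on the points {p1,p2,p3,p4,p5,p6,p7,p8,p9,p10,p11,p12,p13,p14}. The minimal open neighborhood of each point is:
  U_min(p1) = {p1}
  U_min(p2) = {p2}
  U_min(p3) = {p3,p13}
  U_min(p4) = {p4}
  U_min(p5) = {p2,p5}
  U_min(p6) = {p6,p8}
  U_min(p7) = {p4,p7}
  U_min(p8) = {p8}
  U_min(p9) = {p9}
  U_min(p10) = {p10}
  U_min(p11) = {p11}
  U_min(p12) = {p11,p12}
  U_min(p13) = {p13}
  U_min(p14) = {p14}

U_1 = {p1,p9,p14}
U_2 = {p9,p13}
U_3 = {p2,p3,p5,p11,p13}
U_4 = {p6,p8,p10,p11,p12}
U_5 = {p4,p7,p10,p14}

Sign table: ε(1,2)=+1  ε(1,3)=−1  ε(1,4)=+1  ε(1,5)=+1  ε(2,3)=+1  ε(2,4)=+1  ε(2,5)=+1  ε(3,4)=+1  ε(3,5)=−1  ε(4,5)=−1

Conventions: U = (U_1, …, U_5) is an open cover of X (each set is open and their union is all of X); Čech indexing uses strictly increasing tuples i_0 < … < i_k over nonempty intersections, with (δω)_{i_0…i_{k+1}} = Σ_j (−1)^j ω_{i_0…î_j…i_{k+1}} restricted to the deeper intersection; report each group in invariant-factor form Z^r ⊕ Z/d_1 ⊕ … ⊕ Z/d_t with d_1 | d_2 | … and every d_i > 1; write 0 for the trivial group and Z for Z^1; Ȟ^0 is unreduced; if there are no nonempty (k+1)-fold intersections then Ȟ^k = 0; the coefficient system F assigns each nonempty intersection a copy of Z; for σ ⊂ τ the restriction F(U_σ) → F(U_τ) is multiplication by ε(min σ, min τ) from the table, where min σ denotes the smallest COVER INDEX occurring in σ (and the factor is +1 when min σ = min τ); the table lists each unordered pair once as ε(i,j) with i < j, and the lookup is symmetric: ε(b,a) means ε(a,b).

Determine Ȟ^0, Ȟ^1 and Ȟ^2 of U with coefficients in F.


Ȟ^0(U;F) ≅ 0,  Ȟ^1(U;F) ≅ Z/2,  Ȟ^2(U;F) ≅ 0

nerve simplices:
  U12={p9} U15={p14} U23={p13} U34={p11} U45={p10}
C dims 5,5; δ0: rk 5, SNF 1^4·2
degree 0: 5−5−0 = 0 → Ȟ^0 ≅ 0
degree 1: 5−0−5 = 0 plus torsion [2] → Ȟ^1 ≅ Z/2
degree 2: 0−0−0 = 0 → Ȟ^2 ≅ 0


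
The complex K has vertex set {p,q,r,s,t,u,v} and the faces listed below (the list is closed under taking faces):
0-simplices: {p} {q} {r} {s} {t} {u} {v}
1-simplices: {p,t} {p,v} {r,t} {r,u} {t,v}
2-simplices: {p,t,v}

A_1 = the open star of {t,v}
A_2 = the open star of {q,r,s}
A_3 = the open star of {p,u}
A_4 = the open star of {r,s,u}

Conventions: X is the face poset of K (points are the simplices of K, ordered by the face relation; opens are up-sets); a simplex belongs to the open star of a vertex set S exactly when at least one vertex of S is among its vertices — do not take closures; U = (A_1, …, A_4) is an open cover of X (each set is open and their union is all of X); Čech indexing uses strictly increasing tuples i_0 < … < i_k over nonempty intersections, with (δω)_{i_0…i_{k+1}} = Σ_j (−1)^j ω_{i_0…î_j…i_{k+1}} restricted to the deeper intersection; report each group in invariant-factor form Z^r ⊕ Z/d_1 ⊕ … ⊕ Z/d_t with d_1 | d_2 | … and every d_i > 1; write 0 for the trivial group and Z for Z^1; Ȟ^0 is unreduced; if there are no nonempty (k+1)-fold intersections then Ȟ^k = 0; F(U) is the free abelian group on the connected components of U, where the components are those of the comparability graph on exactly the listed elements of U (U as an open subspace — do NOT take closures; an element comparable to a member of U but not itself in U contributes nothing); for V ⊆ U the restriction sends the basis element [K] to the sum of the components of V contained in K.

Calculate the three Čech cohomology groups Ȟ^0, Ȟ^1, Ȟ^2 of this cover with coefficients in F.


intersection data:
  A1={{t},{v},{p,t},{p,v},{r,t},{t,v},{p,t,v}} A2={{q},{r},{s},{r,t},{r,u}} A3={{p},{u},{p,t},{p,v},{r,u},{p,t,v}} A4={{r},{s},{u},{r,t},{r,u}}
  A12={{r,t}} A13={{p,t},{p,v},{p,t,v}} A14={{r,t}} A23={{r,u}} A24={{r},{s},{r,t},{r,u}} A34={{u},{r,u}}
  A124={{r,t}} A234={{r,u}}
components per intersection:
  A1: {{t},{v},{p,t},{p,v},{r,t},{t,v},{p,t,v}}
  A2: {{q}} {{r},{r,t},{r,u}} {{s}}
  A3: {{p},{p,t},{p,v},{p,t,v}} {{u},{r,u}}
  A4: {{r},{u},{r,t},{r,u}} {{s}}
  A12: {{r,t}}
  A13: {{p,t},{p,v},{p,t,v}}
  A14: {{r,t}}
  A23: {{r,u}}
  A24: {{r},{r,t},{r,u}} {{s}}
  A34: {{u},{r,u}}
  A124: {{r,t}}
  A234: {{r,u}}
C dims 8,7,2; δ0: rk 5, SNF 1^5; δ1: rk 2, SNF 1^2
Ȟ^0 = (8 − 5) − 0 = 3, so Ȟ^0 ≅ Z^3
Ȟ^1 = (7 − 2) − 5 = 0, so Ȟ^1 ≅ 0
Ȟ^2 = (2 − 0) − 2 = 0, so Ȟ^2 ≅ 0

Ȟ^0 = Z^3; Ȟ^1 = 0; Ȟ^2 = 0


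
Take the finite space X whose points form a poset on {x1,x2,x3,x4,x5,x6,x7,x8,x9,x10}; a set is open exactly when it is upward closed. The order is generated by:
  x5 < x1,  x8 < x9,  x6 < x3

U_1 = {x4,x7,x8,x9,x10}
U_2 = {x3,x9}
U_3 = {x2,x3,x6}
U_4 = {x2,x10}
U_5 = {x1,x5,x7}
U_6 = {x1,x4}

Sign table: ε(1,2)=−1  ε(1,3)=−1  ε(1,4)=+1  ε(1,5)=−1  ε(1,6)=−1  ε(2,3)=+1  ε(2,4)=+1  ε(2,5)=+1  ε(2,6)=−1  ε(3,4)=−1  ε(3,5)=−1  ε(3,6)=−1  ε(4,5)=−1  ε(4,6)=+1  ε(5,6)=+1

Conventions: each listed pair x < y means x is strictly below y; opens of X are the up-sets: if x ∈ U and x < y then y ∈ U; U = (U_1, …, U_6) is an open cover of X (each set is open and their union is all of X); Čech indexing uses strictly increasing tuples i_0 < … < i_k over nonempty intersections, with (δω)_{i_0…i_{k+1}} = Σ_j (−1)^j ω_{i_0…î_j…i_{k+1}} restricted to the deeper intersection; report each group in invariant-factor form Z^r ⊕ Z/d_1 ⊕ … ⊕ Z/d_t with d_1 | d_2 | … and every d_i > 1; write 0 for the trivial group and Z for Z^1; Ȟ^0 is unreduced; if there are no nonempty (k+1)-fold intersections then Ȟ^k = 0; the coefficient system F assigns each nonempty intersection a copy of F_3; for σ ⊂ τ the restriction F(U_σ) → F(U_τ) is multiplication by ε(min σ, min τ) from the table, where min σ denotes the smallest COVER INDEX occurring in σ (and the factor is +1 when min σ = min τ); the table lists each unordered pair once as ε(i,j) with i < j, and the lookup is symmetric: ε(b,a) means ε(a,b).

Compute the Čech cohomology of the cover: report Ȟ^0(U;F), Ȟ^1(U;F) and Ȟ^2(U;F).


intersection data:
  U12={x9} U14={x10} U15={x7} U16={x4} U23={x3} U34={x2} U56={x1}
C dims 6,7; δ0: rk_F3 5
Ȟ^0 = (6 − 5) − 0 = 1, so Ȟ^0 ≅ Z/3
Ȟ^1 = (7 − 0) − 5 = 2, so Ȟ^1 ≅ Z/3 ⊕ Z/3
Ȟ^2 = (0 − 0) − 0 = 0, so Ȟ^2 ≅ 0

Ȟ^0 = Z/3,  Ȟ^1 = Z/3 ⊕ Z/3,  Ȟ^2 = 0


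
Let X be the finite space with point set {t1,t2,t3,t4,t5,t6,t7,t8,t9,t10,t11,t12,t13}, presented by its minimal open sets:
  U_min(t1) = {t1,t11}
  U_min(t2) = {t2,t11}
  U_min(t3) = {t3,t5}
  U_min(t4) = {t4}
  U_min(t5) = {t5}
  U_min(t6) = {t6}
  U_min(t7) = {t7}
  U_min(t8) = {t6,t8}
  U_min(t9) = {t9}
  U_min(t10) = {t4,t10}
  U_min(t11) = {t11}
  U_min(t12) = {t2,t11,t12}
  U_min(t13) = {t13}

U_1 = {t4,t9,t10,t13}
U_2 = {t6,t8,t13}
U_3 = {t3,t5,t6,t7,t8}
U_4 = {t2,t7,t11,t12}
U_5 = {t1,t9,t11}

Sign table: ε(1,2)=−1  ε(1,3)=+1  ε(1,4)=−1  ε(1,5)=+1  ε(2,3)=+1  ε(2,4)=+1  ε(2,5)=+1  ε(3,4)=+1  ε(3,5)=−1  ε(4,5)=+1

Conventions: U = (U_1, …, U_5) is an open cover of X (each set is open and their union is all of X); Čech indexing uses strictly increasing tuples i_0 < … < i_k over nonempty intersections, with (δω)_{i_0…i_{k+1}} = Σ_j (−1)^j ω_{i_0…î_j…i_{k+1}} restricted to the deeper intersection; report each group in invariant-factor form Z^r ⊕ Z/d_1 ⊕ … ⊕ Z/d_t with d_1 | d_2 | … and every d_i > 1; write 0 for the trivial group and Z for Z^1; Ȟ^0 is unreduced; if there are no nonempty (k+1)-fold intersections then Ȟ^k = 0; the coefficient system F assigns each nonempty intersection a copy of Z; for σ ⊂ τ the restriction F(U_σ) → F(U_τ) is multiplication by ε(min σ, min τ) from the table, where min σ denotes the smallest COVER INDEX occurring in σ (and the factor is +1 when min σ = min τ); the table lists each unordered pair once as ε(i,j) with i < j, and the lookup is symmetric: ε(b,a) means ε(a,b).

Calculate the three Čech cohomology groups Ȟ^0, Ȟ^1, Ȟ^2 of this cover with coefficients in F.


Ȟ^0 = 0,  Ȟ^1 = Z/2,  Ȟ^2 = 0

intersection data:
  U12={t13} U15={t9} U23={t6,t8} U34={t7} U45={t11}
C dims 5,5; δ0: rk 5, SNF 1^4·2
Ȟ^0 = (5 − 5) − 0 = 0, so Ȟ^0 ≅ 0
Ȟ^1 = (5 − 0) − 5 = 0 plus torsion [2], so Ȟ^1 ≅ Z/2
Ȟ^2 = (0 − 0) − 0 = 0, so Ȟ^2 ≅ 0


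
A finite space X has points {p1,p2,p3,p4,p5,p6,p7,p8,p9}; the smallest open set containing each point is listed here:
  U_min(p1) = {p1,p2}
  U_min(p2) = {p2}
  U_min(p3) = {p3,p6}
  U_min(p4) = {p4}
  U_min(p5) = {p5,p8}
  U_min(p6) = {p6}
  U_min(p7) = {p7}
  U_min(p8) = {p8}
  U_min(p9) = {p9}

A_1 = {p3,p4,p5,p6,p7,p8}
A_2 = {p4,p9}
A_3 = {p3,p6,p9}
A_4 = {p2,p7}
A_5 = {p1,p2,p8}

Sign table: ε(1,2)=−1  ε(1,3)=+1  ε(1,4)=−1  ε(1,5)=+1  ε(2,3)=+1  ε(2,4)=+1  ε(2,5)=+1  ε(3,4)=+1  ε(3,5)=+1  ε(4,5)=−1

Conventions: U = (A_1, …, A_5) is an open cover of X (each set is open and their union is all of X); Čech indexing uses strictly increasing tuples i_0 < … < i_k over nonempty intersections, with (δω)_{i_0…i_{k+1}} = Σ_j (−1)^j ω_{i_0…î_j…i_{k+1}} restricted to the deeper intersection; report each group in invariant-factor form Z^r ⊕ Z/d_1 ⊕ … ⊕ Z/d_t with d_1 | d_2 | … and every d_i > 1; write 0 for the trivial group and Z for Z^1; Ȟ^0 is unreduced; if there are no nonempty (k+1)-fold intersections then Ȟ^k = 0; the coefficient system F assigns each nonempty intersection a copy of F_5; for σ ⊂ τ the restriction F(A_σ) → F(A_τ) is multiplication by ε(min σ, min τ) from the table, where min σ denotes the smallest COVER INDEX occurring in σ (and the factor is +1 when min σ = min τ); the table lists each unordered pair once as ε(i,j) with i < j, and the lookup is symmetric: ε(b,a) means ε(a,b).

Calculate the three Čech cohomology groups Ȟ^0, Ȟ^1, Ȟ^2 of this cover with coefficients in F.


nerve of the cover:
  A12={p4} A13={p3,p6} A14={p7} A15={p8} A23={p9} A45={p2}
C dims 5,6; δ0: rk_F5 5
Ȟ^0 = (5 − 5) − 0 = 0, so Ȟ^0 ≅ 0
Ȟ^1 = (6 − 0) − 5 = 1, so Ȟ^1 ≅ Z/5
Ȟ^2 = (0 − 0) − 0 = 0, so Ȟ^2 ≅ 0

Ȟ^0(U;F) ≅ 0,  Ȟ^1(U;F) ≅ Z/5,  Ȟ^2(U;F) ≅ 0


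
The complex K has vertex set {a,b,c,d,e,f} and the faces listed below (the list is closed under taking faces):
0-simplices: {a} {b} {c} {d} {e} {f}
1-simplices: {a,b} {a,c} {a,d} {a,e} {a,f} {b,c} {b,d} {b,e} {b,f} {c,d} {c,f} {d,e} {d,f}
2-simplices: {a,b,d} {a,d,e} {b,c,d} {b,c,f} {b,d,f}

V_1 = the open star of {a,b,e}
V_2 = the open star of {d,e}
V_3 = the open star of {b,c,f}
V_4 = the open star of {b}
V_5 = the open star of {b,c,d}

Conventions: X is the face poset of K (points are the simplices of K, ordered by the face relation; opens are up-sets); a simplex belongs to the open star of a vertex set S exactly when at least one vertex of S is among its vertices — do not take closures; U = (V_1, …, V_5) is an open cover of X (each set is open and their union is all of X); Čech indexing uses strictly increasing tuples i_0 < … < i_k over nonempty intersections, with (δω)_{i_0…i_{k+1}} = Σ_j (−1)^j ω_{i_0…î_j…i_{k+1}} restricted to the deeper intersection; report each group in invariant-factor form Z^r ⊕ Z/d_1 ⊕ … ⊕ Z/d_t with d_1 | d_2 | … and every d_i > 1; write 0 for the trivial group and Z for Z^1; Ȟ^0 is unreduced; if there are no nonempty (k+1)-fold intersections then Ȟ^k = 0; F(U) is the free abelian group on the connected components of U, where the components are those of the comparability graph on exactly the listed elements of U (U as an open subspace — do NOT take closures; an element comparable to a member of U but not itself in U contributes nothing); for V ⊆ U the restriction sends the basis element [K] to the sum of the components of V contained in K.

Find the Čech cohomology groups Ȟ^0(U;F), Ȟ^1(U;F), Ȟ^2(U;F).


Ȟ^0(U;F) ≅ Z, Ȟ^1(U;F) ≅ Z^2 and Ȟ^2(U;F) ≅ 0

cover nerve:
  V1={{a},{b},{e},{a,b},{a,c},{a,d},{a,e},{a,f},{b,c},{b,d},{b,e},{b,f},{d,e},{a,b,d},{a,d,e},{b,c,d},{b,c,f},{b,d,f}} V2={{d},{e},{a,d},{a,e},{b,d},{b,e},{c,d},{d,e},{d,f},{a,b,d},{a,d,e},{b,c,d},{b,d,f}} V3={{b},{c},{f},{a,b},{a,c},{a,f},{b,c},{b,d},{b,e},{b,f},{c,d},{c,f},{d,f},{a,b,d},{b,c,d},{b,c,f},{b,d,f}} V4={{b},{a,b},{b,c},{b,d},{b,e},{b,f},{a,b,d},{b,c,d},{b,c,f},{b,d,f}} V5={{b},{c},{d},{a,b},{a,c},{a,d},{b,c},{b,d},{b,e},{b,f},{c,d},{c,f},{d,e},{d,f},{a,b,d},{a,d,e},{b,c,d},{b,c,f},{b,d,f}}
  V12={{e},{a,d},{a,e},{b,d},{b,e},{d,e},{a,b,d},{a,d,e},{b,c,d},{b,d,f}} V13={{b},{a,b},{a,c},{a,f},{b,c},{b,d},{b,e},{b,f},{a,b,d},{b,c,d},{b,c,f},{b,d,f}} V14={{b},{a,b},{b,c},{b,d},{b,e},{b,f},{a,b,d},{b,c,d},{b,c,f},{b,d,f}} V15={{b},{a,b},{a,c},{a,d},{b,c},{b,d},{b,e},{b,f},{d,e},{a,b,d},{a,d,e},{b,c,d},{b,c,f},{b,d,f}} V23={{b,d},{b,e},{c,d},{d,f},{a,b,d},{b,c,d},{b,d,f}} V24={{b,d},{b,e},{a,b,d},{b,c,d},{b,d,f}} V25={{d},{a,d},{b,d},{b,e},{c,d},{d,e},{d,f},{a,b,d},{a,d,e},{b,c,d},{b,d,f}} V34={{b},{a,b},{b,c},{b,d},{b,e},{b,f},{a,b,d},{b,c,d},{b,c,f},{b,d,f}} V35={{b},{c},{a,b},{a,c},{b,c},{b,d},{b,e},{b,f},{c,d},{c,f},{d,f},{a,b,d},{b,c,d},{b,c,f},{b,d,f}} V45={{b},{a,b},{b,c},{b,d},{b,e},{b,f},{a,b,d},{b,c,d},{b,c,f},{b,d,f}}
  V123={{b,d},{b,e},{a,b,d},{b,c,d},{b,d,f}} V124={{b,d},{b,e},{a,b,d},{b,c,d},{b,d,f}} V125={{a,d},{b,d},{b,e},{d,e},{a,b,d},{a,d,e},{b,c,d},{b,d,f}} V134={{b},{a,b},{b,c},{b,d},{b,e},{b,f},{a,b,d},{b,c,d},{b,c,f},{b,d,f}} V135={{b},{a,b},{a,c},{b,c},{b,d},{b,e},{b,f},{a,b,d},{b,c,d},{b,c,f},{b,d,f}} V145={{b},{a,b},{b,c},{b,d},{b,e},{b,f},{a,b,d},{b,c,d},{b,c,f},{b,d,f}} V234={{b,d},{b,e},{a,b,d},{b,c,d},{b,d,f}} V235={{b,d},{b,e},{c,d},{d,f},{a,b,d},{b,c,d},{b,d,f}} V245={{b,d},{b,e},{a,b,d},{b,c,d},{b,d,f}} V345={{b},{a,b},{b,c},{b,d},{b,e},{b,f},{a,b,d},{b,c,d},{b,c,f},{b,d,f}}
  V1234={{b,d},{b,e},{a,b,d},{b,c,d},{b,d,f}} V1235={{b,d},{b,e},{a,b,d},{b,c,d},{b,d,f}} V1245={{b,d},{b,e},{a,b,d},{b,c,d},{b,d,f}} V1345={{b},{a,b},{b,c},{b,d},{b,e},{b,f},{a,b,d},{b,c,d},{b,c,f},{b,d,f}} V2345={{b,d},{b,e},{a,b,d},{b,c,d},{b,d,f}}
  V12345={{b,d},{b,e},{a,b,d},{b,c,d},{b,d,f}}
components per intersection:
  V1: {{a},{b},{e},{a,b},{a,c},{a,d},{a,e},{a,f},{b,c},{b,d},{b,e},{b,f},{d,e},{a,b,d},{a,d,e},{b,c,d},{b,c,f},{b,d,f}}
  V2: {{d},{e},{a,d},{a,e},{b,d},{b,e},{c,d},{d,e},{d,f},{a,b,d},{a,d,e},{b,c,d},{b,d,f}}
  V3: {{b},{c},{f},{a,b},{a,c},{a,f},{b,c},{b,d},{b,e},{b,f},{c,d},{c,f},{d,f},{a,b,d},{b,c,d},{b,c,f},{b,d,f}}
  V4: {{b},{a,b},{b,c},{b,d},{b,e},{b,f},{a,b,d},{b,c,d},{b,c,f},{b,d,f}}
  V5: {{b},{c},{d},{a,b},{a,c},{a,d},{b,c},{b,d},{b,e},{b,f},{c,d},{c,f},{d,e},{d,f},{a,b,d},{a,d,e},{b,c,d},{b,c,f},{b,d,f}}
  V12: {{e},{a,d},{a,e},{b,d},{b,e},{d,e},{a,b,d},{a,d,e},{b,c,d},{b,d,f}}
  V13: {{b},{a,b},{b,c},{b,d},{b,e},{b,f},{a,b,d},{b,c,d},{b,c,f},{b,d,f}} {{a,c}} {{a,f}}
  V14: {{b},{a,b},{b,c},{b,d},{b,e},{b,f},{a,b,d},{b,c,d},{b,c,f},{b,d,f}}
  V15: {{b},{a,b},{a,d},{b,c},{b,d},{b,e},{b,f},{d,e},{a,b,d},{a,d,e},{b,c,d},{b,c,f},{b,d,f}} {{a,c}}
  V23: {{b,d},{c,d},{d,f},{a,b,d},{b,c,d},{b,d,f}} {{b,e}}
  V24: {{b,d},{a,b,d},{b,c,d},{b,d,f}} {{b,e}}
  V25: {{d},{a,d},{b,d},{c,d},{d,e},{d,f},{a,b,d},{a,d,e},{b,c,d},{b,d,f}} {{b,e}}
  V34: {{b},{a,b},{b,c},{b,d},{b,e},{b,f},{a,b,d},{b,c,d},{b,c,f},{b,d,f}}
  V35: {{b},{c},{a,b},{a,c},{b,c},{b,d},{b,e},{b,f},{c,d},{c,f},{d,f},{a,b,d},{b,c,d},{b,c,f},{b,d,f}}
  V45: {{b},{a,b},{b,c},{b,d},{b,e},{b,f},{a,b,d},{b,c,d},{b,c,f},{b,d,f}}
  V123: {{b,d},{a,b,d},{b,c,d},{b,d,f}} {{b,e}}
  V124: {{b,d},{a,b,d},{b,c,d},{b,d,f}} {{b,e}}
  V125: {{a,d},{b,d},{d,e},{a,b,d},{a,d,e},{b,c,d},{b,d,f}} {{b,e}}
  V134: {{b},{a,b},{b,c},{b,d},{b,e},{b,f},{a,b,d},{b,c,d},{b,c,f},{b,d,f}}
  V135: {{b},{a,b},{b,c},{b,d},{b,e},{b,f},{a,b,d},{b,c,d},{b,c,f},{b,d,f}} {{a,c}}
  V145: {{b},{a,b},{b,c},{b,d},{b,e},{b,f},{a,b,d},{b,c,d},{b,c,f},{b,d,f}}
  V234: {{b,d},{a,b,d},{b,c,d},{b,d,f}} {{b,e}}
  V235: {{b,d},{c,d},{d,f},{a,b,d},{b,c,d},{b,d,f}} {{b,e}}
  V245: {{b,d},{a,b,d},{b,c,d},{b,d,f}} {{b,e}}
  V345: {{b},{a,b},{b,c},{b,d},{b,e},{b,f},{a,b,d},{b,c,d},{b,c,f},{b,d,f}}
  V1234: {{b,d},{a,b,d},{b,c,d},{b,d,f}} {{b,e}}
  V1235: {{b,d},{a,b,d},{b,c,d},{b,d,f}} {{b,e}}
  V1245: {{b,d},{a,b,d},{b,c,d},{b,d,f}} {{b,e}}
  V1345: {{b},{a,b},{b,c},{b,d},{b,e},{b,f},{a,b,d},{b,c,d},{b,c,f},{b,d,f}}
  V2345: {{b,d},{a,b,d},{b,c,d},{b,d,f}} {{b,e}}
  V12345: {{b,d},{a,b,d},{b,c,d},{b,d,f}} {{b,e}}
C dims 5,16,17,9; δ0: rk 4, SNF 1^4; δ1: rk 10, SNF 1^10; δ2: rk 7, SNF 1^7
Ȟ^0: (5−4)−0=1 ⇒ Z
Ȟ^1: (16−10)−4=2 ⇒ Z^2
Ȟ^2: (17−7)−10=0 ⇒ 0


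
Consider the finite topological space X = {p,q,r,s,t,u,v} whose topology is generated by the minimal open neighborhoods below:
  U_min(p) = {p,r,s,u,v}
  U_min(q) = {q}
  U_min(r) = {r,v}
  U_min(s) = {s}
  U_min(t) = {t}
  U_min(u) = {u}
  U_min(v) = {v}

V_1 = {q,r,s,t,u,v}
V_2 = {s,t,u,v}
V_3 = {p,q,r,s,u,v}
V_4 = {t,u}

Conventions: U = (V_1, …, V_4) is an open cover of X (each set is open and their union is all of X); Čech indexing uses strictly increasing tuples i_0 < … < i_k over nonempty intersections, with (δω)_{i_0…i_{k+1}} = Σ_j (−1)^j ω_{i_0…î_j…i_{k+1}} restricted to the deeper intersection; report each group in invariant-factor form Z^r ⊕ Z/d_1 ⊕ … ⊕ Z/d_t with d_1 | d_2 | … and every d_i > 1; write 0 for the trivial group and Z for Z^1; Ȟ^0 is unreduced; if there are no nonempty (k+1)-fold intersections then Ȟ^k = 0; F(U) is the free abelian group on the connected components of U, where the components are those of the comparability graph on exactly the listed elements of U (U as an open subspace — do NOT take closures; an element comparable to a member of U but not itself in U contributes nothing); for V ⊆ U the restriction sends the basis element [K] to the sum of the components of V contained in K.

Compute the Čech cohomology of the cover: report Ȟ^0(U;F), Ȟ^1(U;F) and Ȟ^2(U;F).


Ȟ^0 ≅ Z^3, Ȟ^1 ≅ 0 and Ȟ^2 ≅ 0

nonempty intersections:
  V12={s,t,u,v} V13={q,r,s,u,v} V14={t,u} V23={s,u,v} V24={t,u} V34={u}
  V123={s,u,v} V124={t,u} V134={u} V234={u}
  V1234={u}
components per intersection:
  V1: {q} {r,v} {s} {t} {u}
  V2: {s} {t} {u} {v}
  V3: {p,r,s,u,v} {q}
  V4: {t} {u}
  V12: {s} {t} {u} {v}
  V13: {q} {r,v} {s} {u}
  V14: {t} {u}
  V23: {s} {u} {v}
  V24: {t} {u}
  V34: {u}
  V123: {s} {u} {v}
  V124: {t} {u}
  V134: {u}
  V234: {u}
  V1234: {u}
C dims 13,16,7,1; δ0: rk 10, SNF 1^10; δ1: rk 6, SNF 1^6; δ2: rk 1, SNF 1^1
Ȟ^0: (13−10)−0=3 ⇒ Z^3
Ȟ^1: (16−6)−10=0 ⇒ 0
Ȟ^2: (7−1)−6=0 ⇒ 0


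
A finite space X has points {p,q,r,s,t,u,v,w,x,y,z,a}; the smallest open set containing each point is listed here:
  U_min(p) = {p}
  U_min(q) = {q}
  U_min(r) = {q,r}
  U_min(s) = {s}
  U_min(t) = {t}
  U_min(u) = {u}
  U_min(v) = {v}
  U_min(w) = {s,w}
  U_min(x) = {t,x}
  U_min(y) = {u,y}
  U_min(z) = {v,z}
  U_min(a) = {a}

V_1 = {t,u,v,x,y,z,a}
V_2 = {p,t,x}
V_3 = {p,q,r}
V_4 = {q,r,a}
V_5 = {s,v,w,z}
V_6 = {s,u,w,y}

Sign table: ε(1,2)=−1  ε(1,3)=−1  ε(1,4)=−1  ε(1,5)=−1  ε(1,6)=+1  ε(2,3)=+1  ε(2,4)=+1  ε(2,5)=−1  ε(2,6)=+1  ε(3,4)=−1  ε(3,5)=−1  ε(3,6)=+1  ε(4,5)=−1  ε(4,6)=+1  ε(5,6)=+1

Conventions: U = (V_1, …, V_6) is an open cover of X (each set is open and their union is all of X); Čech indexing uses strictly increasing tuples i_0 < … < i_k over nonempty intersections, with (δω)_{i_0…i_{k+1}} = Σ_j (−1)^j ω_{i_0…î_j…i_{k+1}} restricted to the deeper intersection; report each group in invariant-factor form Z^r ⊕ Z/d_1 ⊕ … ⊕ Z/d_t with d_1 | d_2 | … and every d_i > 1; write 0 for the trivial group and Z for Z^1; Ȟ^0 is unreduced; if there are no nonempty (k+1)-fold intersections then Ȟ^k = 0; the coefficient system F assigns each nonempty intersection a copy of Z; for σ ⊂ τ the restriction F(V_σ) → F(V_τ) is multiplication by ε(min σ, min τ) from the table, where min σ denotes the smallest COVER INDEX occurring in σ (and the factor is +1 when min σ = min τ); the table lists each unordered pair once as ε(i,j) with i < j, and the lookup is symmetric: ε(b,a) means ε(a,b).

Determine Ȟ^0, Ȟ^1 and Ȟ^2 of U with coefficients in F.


intersection data:
  V12={t,x} V14={a} V15={v,z} V16={u,y} V23={p} V34={q,r} V56={s,w}
C dims 6,7; δ0: rk 6, SNF 1^5·2
Ȟ^0 = (6 − 6) − 0 = 0, so Ȟ^0 ≅ 0
Ȟ^1 = (7 − 0) − 6 = 1 plus torsion [2], so Ȟ^1 ≅ Z ⊕ Z/2
Ȟ^2 = (0 − 0) − 0 = 0, so Ȟ^2 ≅ 0

Ȟ^0 = 0; Ȟ^1 = Z ⊕ Z/2; Ȟ^2 = 0


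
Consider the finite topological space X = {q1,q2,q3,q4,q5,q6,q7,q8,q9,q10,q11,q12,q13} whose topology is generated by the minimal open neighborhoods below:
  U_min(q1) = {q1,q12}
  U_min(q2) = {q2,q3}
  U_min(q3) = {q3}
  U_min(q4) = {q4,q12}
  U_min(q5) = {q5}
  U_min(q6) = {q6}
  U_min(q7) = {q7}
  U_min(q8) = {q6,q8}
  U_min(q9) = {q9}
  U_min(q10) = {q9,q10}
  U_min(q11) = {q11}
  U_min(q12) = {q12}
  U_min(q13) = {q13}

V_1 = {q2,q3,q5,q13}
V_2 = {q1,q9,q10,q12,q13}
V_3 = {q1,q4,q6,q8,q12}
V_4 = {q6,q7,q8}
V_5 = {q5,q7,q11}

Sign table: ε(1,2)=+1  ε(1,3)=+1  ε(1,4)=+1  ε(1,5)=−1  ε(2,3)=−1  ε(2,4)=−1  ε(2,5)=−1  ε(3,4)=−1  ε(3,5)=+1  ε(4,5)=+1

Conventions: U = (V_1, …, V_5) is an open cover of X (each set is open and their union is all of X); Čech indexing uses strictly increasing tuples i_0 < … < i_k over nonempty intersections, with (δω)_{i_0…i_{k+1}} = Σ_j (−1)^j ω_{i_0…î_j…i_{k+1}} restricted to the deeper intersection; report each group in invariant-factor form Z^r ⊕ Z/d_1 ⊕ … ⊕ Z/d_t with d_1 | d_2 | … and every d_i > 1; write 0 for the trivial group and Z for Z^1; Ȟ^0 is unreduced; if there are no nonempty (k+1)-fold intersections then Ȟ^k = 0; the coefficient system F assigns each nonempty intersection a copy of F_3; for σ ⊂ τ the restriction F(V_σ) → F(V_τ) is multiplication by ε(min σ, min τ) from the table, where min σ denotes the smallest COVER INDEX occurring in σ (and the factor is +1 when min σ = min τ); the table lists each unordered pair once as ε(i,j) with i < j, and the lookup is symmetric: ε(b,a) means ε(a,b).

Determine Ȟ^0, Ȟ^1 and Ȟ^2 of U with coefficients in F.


nerve simplices:
  V12={q13} V15={q5} V23={q1,q12} V34={q6,q8} V45={q7}
C dims 5,5; δ0: rk_F3 5
degree 0: 5−5−0 = 0 → Ȟ^0 ≅ 0
degree 1: 5−0−5 = 0 → Ȟ^1 ≅ 0
degree 2: 0−0−0 = 0 → Ȟ^2 ≅ 0

Ȟ^0 = 0; Ȟ^1 = 0; Ȟ^2 = 0


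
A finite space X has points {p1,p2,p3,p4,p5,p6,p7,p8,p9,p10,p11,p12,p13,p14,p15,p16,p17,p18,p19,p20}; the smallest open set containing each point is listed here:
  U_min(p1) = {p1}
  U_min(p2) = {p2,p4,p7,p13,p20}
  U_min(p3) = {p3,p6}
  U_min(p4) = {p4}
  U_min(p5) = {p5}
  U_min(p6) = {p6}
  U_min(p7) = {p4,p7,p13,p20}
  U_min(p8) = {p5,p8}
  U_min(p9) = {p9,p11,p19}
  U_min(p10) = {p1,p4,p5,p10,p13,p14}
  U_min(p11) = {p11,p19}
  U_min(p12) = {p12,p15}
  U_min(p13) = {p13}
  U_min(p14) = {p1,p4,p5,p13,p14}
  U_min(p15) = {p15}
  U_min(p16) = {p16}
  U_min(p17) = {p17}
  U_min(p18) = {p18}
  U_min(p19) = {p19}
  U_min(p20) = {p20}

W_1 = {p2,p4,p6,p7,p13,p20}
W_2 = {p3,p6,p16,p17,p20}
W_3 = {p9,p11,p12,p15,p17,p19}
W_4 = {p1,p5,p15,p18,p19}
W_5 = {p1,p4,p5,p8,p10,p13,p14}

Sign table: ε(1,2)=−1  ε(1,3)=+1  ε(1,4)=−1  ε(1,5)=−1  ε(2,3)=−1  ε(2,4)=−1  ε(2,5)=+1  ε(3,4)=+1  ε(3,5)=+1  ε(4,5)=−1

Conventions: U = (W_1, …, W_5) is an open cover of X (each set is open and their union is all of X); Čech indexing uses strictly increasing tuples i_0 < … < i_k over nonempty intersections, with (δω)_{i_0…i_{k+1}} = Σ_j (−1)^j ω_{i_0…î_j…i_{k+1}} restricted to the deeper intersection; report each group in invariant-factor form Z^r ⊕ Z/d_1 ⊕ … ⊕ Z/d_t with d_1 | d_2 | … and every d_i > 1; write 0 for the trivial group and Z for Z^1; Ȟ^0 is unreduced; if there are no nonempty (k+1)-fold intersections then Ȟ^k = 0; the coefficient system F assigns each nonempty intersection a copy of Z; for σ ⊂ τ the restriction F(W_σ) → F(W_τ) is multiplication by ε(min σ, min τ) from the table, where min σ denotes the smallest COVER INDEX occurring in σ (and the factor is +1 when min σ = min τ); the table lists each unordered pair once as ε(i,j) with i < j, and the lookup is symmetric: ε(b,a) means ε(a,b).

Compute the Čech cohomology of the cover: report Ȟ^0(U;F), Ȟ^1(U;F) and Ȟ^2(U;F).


Ȟ^0 = Z, Ȟ^1 = Z, Ȟ^2 = 0

nonempty overlaps:
  W12={p6,p20} W15={p4,p13} W23={p17} W34={p15,p19} W45={p1,p5}
C dims 5,5; δ0: rk 4, SNF 1^4
degree 0: 5−4−0 = 1 → Ȟ^0 ≅ Z
degree 1: 5−0−4 = 1 → Ȟ^1 ≅ Z
degree 2: 0−0−0 = 0 → Ȟ^2 ≅ 0


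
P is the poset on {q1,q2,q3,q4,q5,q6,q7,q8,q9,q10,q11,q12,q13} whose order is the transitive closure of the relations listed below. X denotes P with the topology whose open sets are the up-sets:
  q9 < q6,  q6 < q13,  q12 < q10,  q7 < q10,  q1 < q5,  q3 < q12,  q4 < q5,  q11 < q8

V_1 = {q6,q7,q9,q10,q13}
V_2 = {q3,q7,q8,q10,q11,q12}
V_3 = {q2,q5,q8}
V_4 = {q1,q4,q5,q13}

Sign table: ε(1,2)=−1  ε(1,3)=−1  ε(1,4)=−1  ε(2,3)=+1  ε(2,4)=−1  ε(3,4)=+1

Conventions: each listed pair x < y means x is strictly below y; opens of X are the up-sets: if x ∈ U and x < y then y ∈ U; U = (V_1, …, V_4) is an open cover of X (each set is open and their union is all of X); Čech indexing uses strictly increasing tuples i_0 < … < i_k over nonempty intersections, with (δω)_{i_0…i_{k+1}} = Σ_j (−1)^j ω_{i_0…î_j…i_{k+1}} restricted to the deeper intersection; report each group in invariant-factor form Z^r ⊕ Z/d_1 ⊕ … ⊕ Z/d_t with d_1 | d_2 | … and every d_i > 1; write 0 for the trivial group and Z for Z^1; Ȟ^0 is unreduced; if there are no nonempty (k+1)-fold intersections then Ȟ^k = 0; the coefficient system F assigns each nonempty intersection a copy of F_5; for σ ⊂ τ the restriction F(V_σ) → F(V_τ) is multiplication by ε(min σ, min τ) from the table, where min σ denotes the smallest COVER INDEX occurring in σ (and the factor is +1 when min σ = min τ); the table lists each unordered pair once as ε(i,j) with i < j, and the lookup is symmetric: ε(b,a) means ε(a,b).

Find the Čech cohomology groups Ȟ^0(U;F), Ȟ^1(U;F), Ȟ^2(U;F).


nonempty overlaps:
  V12={q7,q10} V14={q13} V23={q8} V34={q5}
C dims 4,4; δ0: rk_F5 3
degree 0: 4−3−0 = 1 → Ȟ^0 ≅ Z/5
degree 1: 4−0−3 = 1 → Ȟ^1 ≅ Z/5
degree 2: 0−0−0 = 0 → Ȟ^2 ≅ 0

Ȟ^0 = Z/5,  Ȟ^1 = Z/5,  Ȟ^2 = 0


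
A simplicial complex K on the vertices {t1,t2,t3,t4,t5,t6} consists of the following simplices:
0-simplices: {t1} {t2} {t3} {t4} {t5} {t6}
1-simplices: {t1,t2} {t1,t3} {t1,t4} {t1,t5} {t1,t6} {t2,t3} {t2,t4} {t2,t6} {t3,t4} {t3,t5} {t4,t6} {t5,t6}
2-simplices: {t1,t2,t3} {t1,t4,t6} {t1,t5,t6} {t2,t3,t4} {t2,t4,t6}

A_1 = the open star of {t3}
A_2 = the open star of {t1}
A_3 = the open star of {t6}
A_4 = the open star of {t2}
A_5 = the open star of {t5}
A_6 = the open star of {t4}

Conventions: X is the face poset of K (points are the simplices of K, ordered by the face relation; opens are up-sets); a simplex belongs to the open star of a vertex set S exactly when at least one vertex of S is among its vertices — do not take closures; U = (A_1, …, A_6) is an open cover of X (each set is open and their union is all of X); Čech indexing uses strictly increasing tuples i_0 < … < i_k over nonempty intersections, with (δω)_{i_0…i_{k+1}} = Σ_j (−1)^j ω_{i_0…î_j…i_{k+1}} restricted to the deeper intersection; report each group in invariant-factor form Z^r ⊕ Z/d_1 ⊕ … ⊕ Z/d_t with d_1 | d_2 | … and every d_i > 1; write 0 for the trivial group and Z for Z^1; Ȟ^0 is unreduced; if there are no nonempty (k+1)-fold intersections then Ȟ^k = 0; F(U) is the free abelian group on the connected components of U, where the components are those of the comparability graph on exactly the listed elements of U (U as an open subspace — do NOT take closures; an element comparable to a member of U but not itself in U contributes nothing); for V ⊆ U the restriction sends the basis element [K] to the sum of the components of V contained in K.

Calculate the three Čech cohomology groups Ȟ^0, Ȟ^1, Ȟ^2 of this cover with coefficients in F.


Ȟ^0 = Z,  Ȟ^1 = Z^2,  Ȟ^2 = 0

cover nerve:
  A1={{t3},{t1,t3},{t2,t3},{t3,t4},{t3,t5},{t1,t2,t3},{t2,t3,t4}} A2={{t1},{t1,t2},{t1,t3},{t1,t4},{t1,t5},{t1,t6},{t1,t2,t3},{t1,t4,t6},{t1,t5,t6}} A3={{t6},{t1,t6},{t2,t6},{t4,t6},{t5,t6},{t1,t4,t6},{t1,t5,t6},{t2,t4,t6}} A4={{t2},{t1,t2},{t2,t3},{t2,t4},{t2,t6},{t1,t2,t3},{t2,t3,t4},{t2,t4,t6}} A5={{t5},{t1,t5},{t3,t5},{t5,t6},{t1,t5,t6}} A6={{t4},{t1,t4},{t2,t4},{t3,t4},{t4,t6},{t1,t4,t6},{t2,t3,t4},{t2,t4,t6}}
  A12={{t1,t3},{t1,t2,t3}} A14={{t2,t3},{t1,t2,t3},{t2,t3,t4}} A15={{t3,t5}} A16={{t3,t4},{t2,t3,t4}} A23={{t1,t6},{t1,t4,t6},{t1,t5,t6}} A24={{t1,t2},{t1,t2,t3}} A25={{t1,t5},{t1,t5,t6}} A26={{t1,t4},{t1,t4,t6}} A34={{t2,t6},{t2,t4,t6}} A35={{t5,t6},{t1,t5,t6}} A36={{t4,t6},{t1,t4,t6},{t2,t4,t6}} A46={{t2,t4},{t2,t3,t4},{t2,t4,t6}}
  A124={{t1,t2,t3}} A146={{t2,t3,t4}} A235={{t1,t5,t6}} A236={{t1,t4,t6}} A346={{t2,t4,t6}}
components per intersection:
  A1: {{t3},{t1,t3},{t2,t3},{t3,t4},{t3,t5},{t1,t2,t3},{t2,t3,t4}}
  A2: {{t1},{t1,t2},{t1,t3},{t1,t4},{t1,t5},{t1,t6},{t1,t2,t3},{t1,t4,t6},{t1,t5,t6}}
  A3: {{t6},{t1,t6},{t2,t6},{t4,t6},{t5,t6},{t1,t4,t6},{t1,t5,t6},{t2,t4,t6}}
  A4: {{t2},{t1,t2},{t2,t3},{t2,t4},{t2,t6},{t1,t2,t3},{t2,t3,t4},{t2,t4,t6}}
  A5: {{t5},{t1,t5},{t3,t5},{t5,t6},{t1,t5,t6}}
  A6: {{t4},{t1,t4},{t2,t4},{t3,t4},{t4,t6},{t1,t4,t6},{t2,t3,t4},{t2,t4,t6}}
  A12: {{t1,t3},{t1,t2,t3}}
  A14: {{t2,t3},{t1,t2,t3},{t2,t3,t4}}
  A15: {{t3,t5}}
  A16: {{t3,t4},{t2,t3,t4}}
  A23: {{t1,t6},{t1,t4,t6},{t1,t5,t6}}
  A24: {{t1,t2},{t1,t2,t3}}
  A25: {{t1,t5},{t1,t5,t6}}
  A26: {{t1,t4},{t1,t4,t6}}
  A34: {{t2,t6},{t2,t4,t6}}
  A35: {{t5,t6},{t1,t5,t6}}
  A36: {{t4,t6},{t1,t4,t6},{t2,t4,t6}}
  A46: {{t2,t4},{t2,t3,t4},{t2,t4,t6}}
  A124: {{t1,t2,t3}}
  A146: {{t2,t3,t4}}
  A235: {{t1,t5,t6}}
  A236: {{t1,t4,t6}}
  A346: {{t2,t4,t6}}
C dims 6,12,5; δ0: rk 5, SNF 1^5; δ1: rk 5, SNF 1^5
Ȟ^0: (6−5)−0=1 ⇒ Z
Ȟ^1: (12−5)−5=2 ⇒ Z^2
Ȟ^2: (5−0)−5=0 ⇒ 0
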